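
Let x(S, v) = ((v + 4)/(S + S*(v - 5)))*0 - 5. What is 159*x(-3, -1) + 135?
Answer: -660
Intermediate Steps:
x(S, v) = -5 (x(S, v) = ((4 + v)/(S + S*(-5 + v)))*0 - 5 = 0 - 5 = -5)
159*x(-3, -1) + 135 = 159*(-5) + 135 = -795 + 135 = -660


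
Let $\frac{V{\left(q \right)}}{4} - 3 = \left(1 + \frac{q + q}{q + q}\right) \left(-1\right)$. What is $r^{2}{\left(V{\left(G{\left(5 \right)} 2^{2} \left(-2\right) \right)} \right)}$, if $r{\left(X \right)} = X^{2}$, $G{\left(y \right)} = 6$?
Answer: $256$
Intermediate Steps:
$V{\left(q \right)} = 4$ ($V{\left(q \right)} = 12 + 4 \left(1 + \frac{q + q}{q + q}\right) \left(-1\right) = 12 + 4 \left(1 + \frac{2 q}{2 q}\right) \left(-1\right) = 12 + 4 \left(1 + 2 q \frac{1}{2 q}\right) \left(-1\right) = 12 + 4 \left(1 + 1\right) \left(-1\right) = 12 + 4 \cdot 2 \left(-1\right) = 12 + 4 \left(-2\right) = 12 - 8 = 4$)
$r^{2}{\left(V{\left(G{\left(5 \right)} 2^{2} \left(-2\right) \right)} \right)} = \left(4^{2}\right)^{2} = 16^{2} = 256$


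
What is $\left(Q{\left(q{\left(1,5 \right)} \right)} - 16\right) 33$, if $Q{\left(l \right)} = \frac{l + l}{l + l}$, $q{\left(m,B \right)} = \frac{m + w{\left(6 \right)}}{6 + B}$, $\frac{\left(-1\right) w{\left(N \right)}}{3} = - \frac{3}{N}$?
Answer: $-495$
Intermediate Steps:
$w{\left(N \right)} = \frac{9}{N}$ ($w{\left(N \right)} = - 3 \left(- \frac{3}{N}\right) = \frac{9}{N}$)
$q{\left(m,B \right)} = \frac{\frac{3}{2} + m}{6 + B}$ ($q{\left(m,B \right)} = \frac{m + \frac{9}{6}}{6 + B} = \frac{m + 9 \cdot \frac{1}{6}}{6 + B} = \frac{m + \frac{3}{2}}{6 + B} = \frac{\frac{3}{2} + m}{6 + B}$)
$Q{\left(l \right)} = 1$ ($Q{\left(l \right)} = \frac{2 l}{2 l} = 2 l \frac{1}{2 l} = 1$)
$\left(Q{\left(q{\left(1,5 \right)} \right)} - 16\right) 33 = \left(1 - 16\right) 33 = \left(-15\right) 33 = -495$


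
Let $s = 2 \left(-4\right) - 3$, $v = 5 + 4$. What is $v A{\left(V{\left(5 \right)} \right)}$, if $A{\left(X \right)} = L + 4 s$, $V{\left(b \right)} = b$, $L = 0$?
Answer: $-396$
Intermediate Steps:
$v = 9$
$s = -11$ ($s = -8 - 3 = -11$)
$A{\left(X \right)} = -44$ ($A{\left(X \right)} = 0 + 4 \left(-11\right) = 0 - 44 = -44$)
$v A{\left(V{\left(5 \right)} \right)} = 9 \left(-44\right) = -396$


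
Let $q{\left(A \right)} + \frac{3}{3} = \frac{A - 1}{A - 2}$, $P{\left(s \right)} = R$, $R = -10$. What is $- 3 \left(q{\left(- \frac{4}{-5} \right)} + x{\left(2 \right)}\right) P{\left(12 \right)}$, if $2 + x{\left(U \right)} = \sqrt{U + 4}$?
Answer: $-85 + 30 \sqrt{6} \approx -11.515$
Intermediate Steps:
$P{\left(s \right)} = -10$
$x{\left(U \right)} = -2 + \sqrt{4 + U}$ ($x{\left(U \right)} = -2 + \sqrt{U + 4} = -2 + \sqrt{4 + U}$)
$q{\left(A \right)} = -1 + \frac{-1 + A}{-2 + A}$ ($q{\left(A \right)} = -1 + \frac{A - 1}{A - 2} = -1 + \frac{-1 + A}{-2 + A}$)
$- 3 \left(q{\left(- \frac{4}{-5} \right)} + x{\left(2 \right)}\right) P{\left(12 \right)} = - 3 \left(\frac{1}{-2 - \frac{4}{-5}} - \left(2 - \sqrt{4 + 2}\right)\right) \left(-10\right) = - 3 \left(\frac{1}{-2 - - \frac{4}{5}} - \left(2 - \sqrt{6}\right)\right) \left(-10\right) = - 3 \left(\frac{1}{-2 + \frac{4}{5}} - \left(2 - \sqrt{6}\right)\right) \left(-10\right) = - 3 \left(\frac{1}{- \frac{6}{5}} - \left(2 - \sqrt{6}\right)\right) \left(-10\right) = - 3 \left(- \frac{5}{6} - \left(2 - \sqrt{6}\right)\right) \left(-10\right) = - 3 \left(- \frac{17}{6} + \sqrt{6}\right) \left(-10\right) = \left(\frac{17}{2} - 3 \sqrt{6}\right) \left(-10\right) = -85 + 30 \sqrt{6}$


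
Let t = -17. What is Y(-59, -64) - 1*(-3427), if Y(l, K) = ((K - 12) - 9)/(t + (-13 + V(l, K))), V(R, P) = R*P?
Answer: 12837457/3746 ≈ 3427.0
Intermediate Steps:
V(R, P) = P*R
Y(l, K) = (-21 + K)/(-30 + K*l) (Y(l, K) = ((K - 12) - 9)/(-17 + (-13 + K*l)) = ((-12 + K) - 9)/(-30 + K*l) = (-21 + K)/(-30 + K*l))
Y(-59, -64) - 1*(-3427) = (-21 - 64)/(-30 - 64*(-59)) - 1*(-3427) = -85/(-30 + 3776) + 3427 = -85/3746 + 3427 = 12837457/3746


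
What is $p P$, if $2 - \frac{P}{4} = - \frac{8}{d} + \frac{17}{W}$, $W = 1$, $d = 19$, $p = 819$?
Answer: $- \frac{907452}{19} \approx -47761.0$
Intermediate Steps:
$P = - \frac{1108}{19}$ ($P = 8 - 4 \left(- \frac{8}{19} + \frac{17}{1}\right) = 8 - 4 \left(\left(-8\right) \frac{1}{19} + 17 \cdot 1\right) = 8 - 4 \left(- \frac{8}{19} + 17\right) = 8 - \frac{1260}{19} = - \frac{1108}{19} \approx -58.316$)
$p P = 819 \left(- \frac{1108}{19}\right) = - \frac{907452}{19}$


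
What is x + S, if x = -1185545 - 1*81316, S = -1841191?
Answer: -3108052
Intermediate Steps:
x = -1266861 (x = -1185545 - 81316 = -1266861)
x + S = -1266861 - 1841191 = -3108052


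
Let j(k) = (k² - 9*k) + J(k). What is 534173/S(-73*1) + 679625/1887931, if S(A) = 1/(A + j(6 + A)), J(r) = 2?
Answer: 5063586948081948/1887931 ≈ 2.6821e+9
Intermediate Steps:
j(k) = 2 + k² - 9*k (j(k) = (k² - 9*k) + 2 = 2 + k² - 9*k)
S(A) = 1/(-52 + (6 + A)² - 8*A) (S(A) = 1/(A + (2 + (6 + A)² - 9*(6 + A))) = 1/(A + (2 + (6 + A)² + (-54 - 9*A))) = 1/(A + (-52 + (6 + A)² - 9*A)) = 1/(-52 + (6 + A)² - 8*A))
534173/S(-73*1) + 679625/1887931 = 534173/(1/(-16 + (-73*1)² + 4*(-73*1))) + 679625/1887931 = 534173/(1/(-16 + (-73)² + 4*(-73))) + 679625*(1/1887931) = 534173/(1/(-16 + 5329 - 292)) + 679625/1887931 = 534173/(1/5021) + 679625/1887931 = 534173*5021 + 679625/1887931 = 2682082633 + 679625/1887931 = 5063586948081948/1887931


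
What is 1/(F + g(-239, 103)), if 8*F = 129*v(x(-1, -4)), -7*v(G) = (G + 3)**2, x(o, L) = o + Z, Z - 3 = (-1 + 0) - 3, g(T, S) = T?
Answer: -56/13513 ≈ -0.0041442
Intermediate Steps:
Z = -1 (Z = 3 + ((-1 + 0) - 3) = 3 + (-1 - 3) = 3 - 4 = -1)
x(o, L) = -1 + o (x(o, L) = o - 1 = -1 + o)
v(G) = -(3 + G)**2/7 (v(G) = -(G + 3)**2/7 = -(3 + G)**2/7)
F = -129/56 (F = (129*(-(3 + (-1 - 1))**2/7))/8 = (129*(-(3 - 2)**2/7))/8 = (129*(-1/7*1**2))/8 = (129*(-1/7*1))/8 = (129*(-1/7))/8 = (1/8)*(-129/7) = -129/56 ≈ -2.3036)
1/(F + g(-239, 103)) = 1/(-129/56 - 239) = 1/(-13513/56) = -56/13513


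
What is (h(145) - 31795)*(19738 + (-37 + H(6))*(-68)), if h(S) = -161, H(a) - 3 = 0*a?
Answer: -704629800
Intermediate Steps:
H(a) = 3 (H(a) = 3 + 0*a = 3 + 0 = 3)
(h(145) - 31795)*(19738 + (-37 + H(6))*(-68)) = (-161 - 31795)*(19738 + (-37 + 3)*(-68)) = -31956*(19738 - 34*(-68)) = -31956*(19738 + 2312) = -31956*22050 = -704629800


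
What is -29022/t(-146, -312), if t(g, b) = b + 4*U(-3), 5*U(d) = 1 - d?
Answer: 72555/772 ≈ 93.983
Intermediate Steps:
U(d) = 1/5 - d/5 (U(d) = (1 - d)/5 = 1/5 - d/5)
t(g, b) = 16/5 + b (t(g, b) = b + 4*(1/5 - 1/5*(-3)) = b + 4*(1/5 + 3/5) = b + 4*(4/5) = b + 16/5 = 16/5 + b)
-29022/t(-146, -312) = -29022/(16/5 - 312) = -29022/(-1544/5) = -29022*(-5/1544) = 72555/772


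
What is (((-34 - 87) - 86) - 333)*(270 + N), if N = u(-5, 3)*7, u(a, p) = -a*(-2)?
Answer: -108000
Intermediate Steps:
u(a, p) = 2*a
N = -70 (N = (2*(-5))*7 = -10*7 = -70)
(((-34 - 87) - 86) - 333)*(270 + N) = (((-34 - 87) - 86) - 333)*(270 - 70) = ((-121 - 86) - 333)*200 = (-207 - 333)*200 = -540*200 = -108000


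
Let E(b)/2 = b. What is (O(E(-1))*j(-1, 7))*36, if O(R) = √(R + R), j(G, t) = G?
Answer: -72*I ≈ -72.0*I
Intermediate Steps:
E(b) = 2*b
O(R) = √2*√R (O(R) = √(2*R) = √2*√R)
(O(E(-1))*j(-1, 7))*36 = ((√2*√(2*(-1)))*(-1))*36 = ((√2*√(-2))*(-1))*36 = ((√2*(I*√2))*(-1))*36 = ((2*I)*(-1))*36 = -2*I*36 = -72*I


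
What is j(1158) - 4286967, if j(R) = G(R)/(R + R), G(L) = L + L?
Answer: -4286966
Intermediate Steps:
G(L) = 2*L
j(R) = 1 (j(R) = (2*R)/(R + R) = (2*R)/((2*R)) = (2*R)*(1/(2*R)) = 1)
j(1158) - 4286967 = 1 - 4286967 = -4286966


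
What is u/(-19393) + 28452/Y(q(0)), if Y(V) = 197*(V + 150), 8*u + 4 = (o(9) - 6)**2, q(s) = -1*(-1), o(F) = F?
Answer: 4414008353/4615068568 ≈ 0.95643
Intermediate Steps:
q(s) = 1
u = 5/8 (u = -1/2 + (9 - 6)**2/8 = -1/2 + (1/8)*3**2 = -1/2 + (1/8)*9 = -1/2 + 9/8 = 5/8 ≈ 0.62500)
Y(V) = 29550 + 197*V (Y(V) = 197*(150 + V) = 29550 + 197*V)
u/(-19393) + 28452/Y(q(0)) = (5/8)/(-19393) + 28452/(29550 + 197*1) = (5/8)*(-1/19393) + 28452/(29550 + 197) = -5/155144 + 28452/29747 = 4414008353/4615068568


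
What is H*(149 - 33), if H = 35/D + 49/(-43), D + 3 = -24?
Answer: -328048/1161 ≈ -282.56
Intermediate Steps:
D = -27 (D = -3 - 24 = -27)
H = -2828/1161 (H = 35/(-27) + 49/(-43) = 35*(-1/27) + 49*(-1/43) = -35/27 - 49/43 = -2828/1161 ≈ -2.4358)
H*(149 - 33) = -2828*(149 - 33)/1161 = -2828/1161*116 = -328048/1161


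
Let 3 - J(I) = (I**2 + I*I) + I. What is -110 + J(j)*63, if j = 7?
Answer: -6536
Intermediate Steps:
J(I) = 3 - I - 2*I**2 (J(I) = 3 - ((I**2 + I*I) + I) = 3 - ((I**2 + I**2) + I) = 3 - (2*I**2 + I) = 3 - (I + 2*I**2) = 3 + (-I - 2*I**2) = 3 - I - 2*I**2)
-110 + J(j)*63 = -110 + (3 - 1*7 - 2*7**2)*63 = -110 + (3 - 7 - 2*49)*63 = -110 + (3 - 7 - 98)*63 = -110 - 102*63 = -110 - 6426 = -6536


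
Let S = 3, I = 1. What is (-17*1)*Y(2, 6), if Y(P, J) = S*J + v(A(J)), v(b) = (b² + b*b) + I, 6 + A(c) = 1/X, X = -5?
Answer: -40749/25 ≈ -1630.0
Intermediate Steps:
A(c) = -31/5 (A(c) = -6 + 1/(-5) = -6 - ⅕ = -31/5)
v(b) = 1 + 2*b² (v(b) = (b² + b*b) + 1 = (b² + b²) + 1 = 2*b² + 1 = 1 + 2*b²)
Y(P, J) = 1947/25 + 3*J (Y(P, J) = 3*J + (1 + 2*(-31/5)²) = 3*J + (1 + 2*(961/25)) = 3*J + (1 + 1922/25) = 3*J + 1947/25 = 1947/25 + 3*J)
(-17*1)*Y(2, 6) = (-17*1)*(1947/25 + 3*6) = -17*(1947/25 + 18) = -17*2397/25 = -40749/25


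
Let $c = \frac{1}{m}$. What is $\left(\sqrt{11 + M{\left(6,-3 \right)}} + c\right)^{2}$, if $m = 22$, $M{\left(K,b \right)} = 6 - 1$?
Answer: $\frac{7921}{484} \approx 16.366$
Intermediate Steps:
$M{\left(K,b \right)} = 5$
$c = \frac{1}{22} \approx 0.045455$
$\left(\sqrt{11 + M{\left(6,-3 \right)}} + c\right)^{2} = \left(\sqrt{11 + 5} + \frac{1}{22}\right)^{2} = \left(\sqrt{16} + \frac{1}{22}\right)^{2} = \left(4 + \frac{1}{22}\right)^{2} = \left(\frac{89}{22}\right)^{2} = \frac{7921}{484}$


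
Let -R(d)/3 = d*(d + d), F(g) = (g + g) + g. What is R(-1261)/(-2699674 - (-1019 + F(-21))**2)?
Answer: 4770363/1935199 ≈ 2.4650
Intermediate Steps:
F(g) = 3*g (F(g) = 2*g + g = 3*g)
R(d) = -6*d**2 (R(d) = -3*d*(d + d) = -3*d*2*d = -6*d**2)
R(-1261)/(-2699674 - (-1019 + F(-21))**2) = (-6*(-1261)**2)/(-2699674 - (-1019 + 3*(-21))**2) = (-6*1590121)/(-2699674 - (-1019 - 63)**2) = -9540726/(-2699674 - 1*(-1082)**2) = -9540726/(-2699674 - 1*1170724) = -9540726/(-2699674 - 1170724) = -9540726/(-3870398) = -9540726*(-1/3870398) = 4770363/1935199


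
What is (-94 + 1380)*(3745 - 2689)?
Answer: 1358016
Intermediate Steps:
(-94 + 1380)*(3745 - 2689) = 1286*1056 = 1358016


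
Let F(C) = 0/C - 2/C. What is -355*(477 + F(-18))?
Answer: -1524370/9 ≈ -1.6937e+5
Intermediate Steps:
F(C) = -2/C (F(C) = 0 - 2/C = -2/C)
-355*(477 + F(-18)) = -355*(477 - 2/(-18)) = -355*(477 - 2*(-1/18)) = -355*(477 + ⅑) = -355*4294/9 = -1524370/9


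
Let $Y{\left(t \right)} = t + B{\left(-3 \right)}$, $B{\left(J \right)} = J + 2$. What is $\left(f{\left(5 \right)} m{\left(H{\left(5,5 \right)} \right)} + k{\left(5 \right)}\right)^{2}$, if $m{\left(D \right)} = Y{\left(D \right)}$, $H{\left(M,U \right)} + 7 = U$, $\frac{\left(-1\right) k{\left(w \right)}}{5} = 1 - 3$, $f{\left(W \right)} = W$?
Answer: $25$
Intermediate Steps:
$B{\left(J \right)} = 2 + J$
$k{\left(w \right)} = 10$ ($k{\left(w \right)} = - 5 \left(1 - 3\right) = \left(-5\right) \left(-2\right) = 10$)
$H{\left(M,U \right)} = -7 + U$
$Y{\left(t \right)} = -1 + t$ ($Y{\left(t \right)} = t + \left(2 - 3\right) = t - 1 = -1 + t$)
$m{\left(D \right)} = -1 + D$
$\left(f{\left(5 \right)} m{\left(H{\left(5,5 \right)} \right)} + k{\left(5 \right)}\right)^{2} = \left(5 \left(-1 + \left(-7 + 5\right)\right) + 10\right)^{2} = \left(5 \left(-1 - 2\right) + 10\right)^{2} = \left(5 \left(-3\right) + 10\right)^{2} = \left(-15 + 10\right)^{2} = \left(-5\right)^{2} = 25$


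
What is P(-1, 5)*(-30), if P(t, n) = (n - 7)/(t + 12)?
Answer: 60/11 ≈ 5.4545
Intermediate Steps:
P(t, n) = (-7 + n)/(12 + t)
P(-1, 5)*(-30) = ((-7 + 5)/(12 - 1))*(-30) = (-2/11)*(-30) = ((1/11)*(-2))*(-30) = -2/11*(-30) = 60/11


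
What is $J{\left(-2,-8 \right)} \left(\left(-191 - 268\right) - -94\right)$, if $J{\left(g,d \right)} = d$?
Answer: $2920$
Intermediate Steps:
$J{\left(-2,-8 \right)} \left(\left(-191 - 268\right) - -94\right) = - 8 \left(\left(-191 - 268\right) - -94\right) = - 8 \left(\left(-191 - 268\right) + 94\right) = - 8 \left(-459 + 94\right) = \left(-8\right) \left(-365\right) = 2920$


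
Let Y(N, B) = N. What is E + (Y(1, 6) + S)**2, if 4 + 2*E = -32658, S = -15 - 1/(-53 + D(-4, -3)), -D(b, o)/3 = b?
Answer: -27124082/1681 ≈ -16136.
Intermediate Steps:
D(b, o) = -3*b
S = -614/41 (S = -15 - 1/(-53 - 3*(-4)) = -15 - 1/(-53 + 12) = -15 - 1/(-41) = -15 - 1*(-1/41) = -15 + 1/41 = -614/41 ≈ -14.976)
E = -16331 (E = -2 + (1/2)*(-32658) = -2 - 16329 = -16331)
E + (Y(1, 6) + S)**2 = -16331 + (1 - 614/41)**2 = -16331 + (-573/41)**2 = -16331 + 328329/1681 = -27124082/1681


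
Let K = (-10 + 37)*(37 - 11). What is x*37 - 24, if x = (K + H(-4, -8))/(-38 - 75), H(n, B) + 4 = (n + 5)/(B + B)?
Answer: -456571/1808 ≈ -252.53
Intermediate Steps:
H(n, B) = -4 + (5 + n)/(2*B) (H(n, B) = -4 + (n + 5)/(B + B) = -4 + (5 + n)/((2*B)) = -4 + (5 + n)*(1/(2*B)) = -4 + (5 + n)/(2*B))
K = 702 (K = 27*26 = 702)
x = -11167/1808 (x = (702 + (½)*(5 - 4 - 8*(-8))/(-8))/(-38 - 75) = (702 + (½)*(-⅛)*(5 - 4 + 64))/(-113) = (702 + (½)*(-⅛)*65)*(-1/113) = (702 - 65/16)*(-1/113) = (11167/16)*(-1/113) = -11167/1808 ≈ -6.1764)
x*37 - 24 = -11167/1808*37 - 24 = -413179/1808 - 24 = -456571/1808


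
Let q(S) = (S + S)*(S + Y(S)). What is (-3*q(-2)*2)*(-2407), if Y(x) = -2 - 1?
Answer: 288840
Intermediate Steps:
Y(x) = -3
q(S) = 2*S*(-3 + S) (q(S) = (S + S)*(S - 3) = (2*S)*(-3 + S) = 2*S*(-3 + S))
(-3*q(-2)*2)*(-2407) = (-6*(-2)*(-3 - 2)*2)*(-2407) = (-6*(-2)*(-5)*2)*(-2407) = (-3*20*2)*(-2407) = -60*2*(-2407) = -120*(-2407) = 288840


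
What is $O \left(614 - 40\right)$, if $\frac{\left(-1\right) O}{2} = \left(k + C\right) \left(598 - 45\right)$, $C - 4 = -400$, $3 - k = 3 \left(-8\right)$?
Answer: $234257436$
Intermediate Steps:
$k = 27$ ($k = 3 - 3 \left(-8\right) = 3 - -24 = 3 + 24 = 27$)
$C = -396$ ($C = 4 - 400 = -396$)
$O = 408114$ ($O = - 2 \left(27 - 396\right) \left(598 - 45\right) = - 2 \left(\left(-369\right) 553\right) = \left(-2\right) \left(-204057\right) = 408114$)
$O \left(614 - 40\right) = 408114 \left(614 - 40\right) = 408114 \cdot 574 = 234257436$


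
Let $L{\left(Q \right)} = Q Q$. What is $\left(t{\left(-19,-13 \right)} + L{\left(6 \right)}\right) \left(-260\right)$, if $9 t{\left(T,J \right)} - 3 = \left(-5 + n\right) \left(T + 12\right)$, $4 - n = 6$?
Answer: $- \frac{97760}{9} \approx -10862.0$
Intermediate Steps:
$n = -2$ ($n = 4 - 6 = -2$)
$t{\left(T,J \right)} = -9 - \frac{7 T}{9}$ ($t{\left(T,J \right)} = \frac{1}{3} + \frac{\left(-5 - 2\right) \left(T + 12\right)}{9} = \frac{1}{3} + \frac{\left(-7\right) \left(12 + T\right)}{9} = \frac{1}{3} + \frac{-84 - 7 T}{9} = \frac{1}{3} - \left(\frac{28}{3} + \frac{7 T}{9}\right) = -9 - \frac{7 T}{9}$)
$L{\left(Q \right)} = Q^{2}$
$\left(t{\left(-19,-13 \right)} + L{\left(6 \right)}\right) \left(-260\right) = \left(\left(-9 - - \frac{133}{9}\right) + 6^{2}\right) \left(-260\right) = \left(\left(-9 + \frac{133}{9}\right) + 36\right) \left(-260\right) = \left(\frac{52}{9} + 36\right) \left(-260\right) = \frac{376}{9} \left(-260\right) = - \frac{97760}{9}$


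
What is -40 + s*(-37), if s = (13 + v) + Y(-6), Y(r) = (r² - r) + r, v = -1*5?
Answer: -1668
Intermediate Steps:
v = -5
Y(r) = r²
s = 44 (s = (13 - 5) + (-6)² = 8 + 36 = 44)
-40 + s*(-37) = -40 + 44*(-37) = -40 - 1628 = -1668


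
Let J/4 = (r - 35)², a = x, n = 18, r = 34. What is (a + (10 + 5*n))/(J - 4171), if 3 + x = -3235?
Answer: 1046/1389 ≈ 0.75306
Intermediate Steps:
x = -3238 (x = -3 - 3235 = -3238)
a = -3238
J = 4 (J = 4*(34 - 35)² = 4*(-1)² = 4*1 = 4)
(a + (10 + 5*n))/(J - 4171) = (-3238 + (10 + 5*18))/(4 - 4171) = (-3238 + (10 + 90))/(-4167) = (-3238 + 100)*(-1/4167) = -3138*(-1/4167) = 1046/1389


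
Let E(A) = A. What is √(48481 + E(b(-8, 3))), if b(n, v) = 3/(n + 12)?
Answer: √193927/2 ≈ 220.19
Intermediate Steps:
b(n, v) = 3/(12 + n)
√(48481 + E(b(-8, 3))) = √(48481 + 3/(12 - 8)) = √(48481 + 3/4) = √(48481 + 3*(¼)) = √(48481 + ¾) = √(193927/4) = √193927/2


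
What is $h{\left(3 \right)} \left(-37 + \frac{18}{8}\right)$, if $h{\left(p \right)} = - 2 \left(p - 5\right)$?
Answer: $-139$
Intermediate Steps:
$h{\left(p \right)} = 10 - 2 p$ ($h{\left(p \right)} = - 2 \left(-5 + p\right) = 10 - 2 p$)
$h{\left(3 \right)} \left(-37 + \frac{18}{8}\right) = \left(10 - 6\right) \left(-37 + \frac{18}{8}\right) = \left(10 - 6\right) \left(-37 + 18 \cdot \frac{1}{8}\right) = 4 \left(-37 + \frac{9}{4}\right) = 4 \left(- \frac{139}{4}\right) = -139$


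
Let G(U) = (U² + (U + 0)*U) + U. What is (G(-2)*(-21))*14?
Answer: -1764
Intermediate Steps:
G(U) = U + 2*U² (G(U) = (U² + U*U) + U = (U² + U²) + U = 2*U² + U = U + 2*U²)
(G(-2)*(-21))*14 = (-2*(1 + 2*(-2))*(-21))*14 = (-2*(1 - 4)*(-21))*14 = (-2*(-3)*(-21))*14 = (6*(-21))*14 = -126*14 = -1764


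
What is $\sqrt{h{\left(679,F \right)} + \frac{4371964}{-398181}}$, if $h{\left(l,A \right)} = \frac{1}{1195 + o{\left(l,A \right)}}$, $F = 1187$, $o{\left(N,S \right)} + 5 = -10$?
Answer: $\frac{i \sqrt{605937194732095905}}{234926790} \approx 3.3135 i$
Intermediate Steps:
$o{\left(N,S \right)} = -15$ ($o{\left(N,S \right)} = -5 - 10 = -15$)
$h{\left(l,A \right)} = \frac{1}{1180}$ ($h{\left(l,A \right)} = \frac{1}{1195 - 15} = \frac{1}{1180}$)
$\sqrt{h{\left(679,F \right)} + \frac{4371964}{-398181}} = \sqrt{\frac{1}{1180} + \frac{4371964}{-398181}} = \sqrt{\frac{1}{1180} + 4371964 \left(- \frac{1}{398181}\right)} = \sqrt{\frac{1}{1180} - \frac{4371964}{398181}} = \sqrt{- \frac{5158519339}{469853580}} = \frac{i \sqrt{605937194732095905}}{234926790}$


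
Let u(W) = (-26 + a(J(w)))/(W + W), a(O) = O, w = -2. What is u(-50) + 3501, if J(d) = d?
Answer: 87532/25 ≈ 3501.3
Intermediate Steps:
u(W) = -14/W (u(W) = (-26 - 2)/(W + W) = -28*1/(2*W) = -14/W)
u(-50) + 3501 = -14/(-50) + 3501 = -14*(-1/50) + 3501 = 7/25 + 3501 = 87532/25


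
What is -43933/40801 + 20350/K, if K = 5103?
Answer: 606110251/208207503 ≈ 2.9111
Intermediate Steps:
-43933/40801 + 20350/K = -43933/40801 + 20350/5103 = 606110251/208207503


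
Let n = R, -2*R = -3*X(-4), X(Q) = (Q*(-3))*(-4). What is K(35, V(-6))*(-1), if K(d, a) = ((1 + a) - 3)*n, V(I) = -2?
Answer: -288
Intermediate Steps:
X(Q) = 12*Q (X(Q) = -3*Q*(-4) = 12*Q)
R = -72 (R = -(-3)*12*(-4)/2 = -(-3)*(-48)/2 = -1/2*144 = -72)
n = -72
K(d, a) = 144 - 72*a (K(d, a) = ((1 + a) - 3)*(-72) = (-2 + a)*(-72) = 144 - 72*a)
K(35, V(-6))*(-1) = (144 - 72*(-2))*(-1) = (144 + 144)*(-1) = 288*(-1) = -288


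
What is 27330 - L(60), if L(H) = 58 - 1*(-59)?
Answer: 27213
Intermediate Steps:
L(H) = 117 (L(H) = 58 + 59 = 117)
27330 - L(60) = 27330 - 1*117 = 27330 - 117 = 27213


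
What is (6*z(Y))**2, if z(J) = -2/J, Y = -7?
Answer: 144/49 ≈ 2.9388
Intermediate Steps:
(6*z(Y))**2 = (6*(-2/(-7)))**2 = (6*(-2*(-1/7)))**2 = (6*(2/7))**2 = (12/7)**2 = 144/49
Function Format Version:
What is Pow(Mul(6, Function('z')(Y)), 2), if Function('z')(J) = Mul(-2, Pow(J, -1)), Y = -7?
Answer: Rational(144, 49) ≈ 2.9388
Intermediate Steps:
Pow(Mul(6, Function('z')(Y)), 2) = Pow(Mul(6, Mul(-2, Pow(-7, -1))), 2) = Pow(Mul(6, Mul(-2, Rational(-1, 7))), 2) = Pow(Mul(6, Rational(2, 7)), 2) = Pow(Rational(12, 7), 2) = Rational(144, 49)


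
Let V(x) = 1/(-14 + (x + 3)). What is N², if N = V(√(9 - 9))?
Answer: 1/121 ≈ 0.0082645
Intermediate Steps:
V(x) = 1/(-11 + x) (V(x) = 1/(-14 + (3 + x)) = 1/(-11 + x))
N = -1/11 (N = 1/(-11 + √(9 - 9)) = 1/(-11 + √0) = 1/(-11 + 0) = 1/(-11) = -1/11 ≈ -0.090909)
N² = (-1/11)² = 1/121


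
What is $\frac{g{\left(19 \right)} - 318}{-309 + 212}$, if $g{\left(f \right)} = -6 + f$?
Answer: $\frac{305}{97} \approx 3.1443$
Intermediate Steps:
$\frac{g{\left(19 \right)} - 318}{-309 + 212} = \frac{\left(-6 + 19\right) - 318}{-309 + 212} = \frac{13 - 318}{-97} = \left(-305\right) \left(- \frac{1}{97}\right) = \frac{305}{97}$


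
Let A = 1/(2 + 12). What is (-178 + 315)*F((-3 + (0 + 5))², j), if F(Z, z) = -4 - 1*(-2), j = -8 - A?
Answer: -274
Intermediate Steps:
A = 1/14 ≈ 0.071429
j = -113/14 (j = -8 - 1*1/14 = -8 - 1/14 = -113/14 ≈ -8.0714)
F(Z, z) = -2 (F(Z, z) = -4 + 2 = -2)
(-178 + 315)*F((-3 + (0 + 5))², j) = (-178 + 315)*(-2) = 137*(-2) = -274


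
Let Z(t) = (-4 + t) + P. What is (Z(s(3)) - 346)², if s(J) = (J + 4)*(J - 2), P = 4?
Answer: 114921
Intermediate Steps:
s(J) = (-2 + J)*(4 + J) (s(J) = (4 + J)*(-2 + J) = (-2 + J)*(4 + J))
Z(t) = t (Z(t) = (-4 + t) + 4 = t)
(Z(s(3)) - 346)² = ((-8 + 3² + 2*3) - 346)² = ((-8 + 9 + 6) - 346)² = (7 - 346)² = (-339)² = 114921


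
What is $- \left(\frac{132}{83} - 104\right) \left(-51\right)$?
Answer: $- \frac{433500}{83} \approx -5222.9$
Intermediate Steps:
$- \left(\frac{132}{83} - 104\right) \left(-51\right) = - \frac{\left(-8500\right) \left(-51\right)}{83} = \left(-1\right) \frac{433500}{83} = - \frac{433500}{83}$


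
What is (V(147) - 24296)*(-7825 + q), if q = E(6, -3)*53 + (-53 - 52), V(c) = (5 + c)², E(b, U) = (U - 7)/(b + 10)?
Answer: 9492045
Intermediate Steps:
E(b, U) = (-7 + U)/(10 + b)
q = -1105/8 (q = ((-7 - 3)/(10 + 6))*53 + (-53 - 52) = (-10/16)*53 - 105 = ((1/16)*(-10))*53 - 105 = -5/8*53 - 105 = -265/8 - 105 = -1105/8 ≈ -138.13)
(V(147) - 24296)*(-7825 + q) = ((5 + 147)² - 24296)*(-7825 - 1105/8) = (152² - 24296)*(-63705/8) = (23104 - 24296)*(-63705/8) = -1192*(-63705/8) = 9492045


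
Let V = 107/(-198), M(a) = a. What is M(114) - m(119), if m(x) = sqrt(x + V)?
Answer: 114 - sqrt(516010)/66 ≈ 103.12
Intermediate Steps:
V = -107/198 (V = 107*(-1/198) = -107/198 ≈ -0.54040)
m(x) = sqrt(-107/198 + x) (m(x) = sqrt(x - 107/198) = sqrt(-107/198 + x))
M(114) - m(119) = 114 - sqrt(-2354 + 4356*119)/66 = 114 - sqrt(-2354 + 518364)/66 = 114 - sqrt(516010)/66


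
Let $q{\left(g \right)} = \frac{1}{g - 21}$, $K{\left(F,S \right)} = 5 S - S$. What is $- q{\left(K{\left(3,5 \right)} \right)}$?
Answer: $1$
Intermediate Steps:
$K{\left(F,S \right)} = 4 S$
$q{\left(g \right)} = \frac{1}{-21 + g}$
$- q{\left(K{\left(3,5 \right)} \right)} = - \frac{1}{-21 + 4 \cdot 5} = - \frac{1}{-21 + 20} = - \frac{1}{-1} = \left(-1\right) \left(-1\right) = 1$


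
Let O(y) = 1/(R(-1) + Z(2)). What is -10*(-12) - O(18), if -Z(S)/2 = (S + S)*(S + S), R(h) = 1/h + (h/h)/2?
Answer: 7802/65 ≈ 120.03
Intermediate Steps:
R(h) = 1/2 + 1/h (R(h) = 1/h + 1*(1/2) = 1/h + 1/2 = 1/2 + 1/h)
Z(S) = -8*S**2 (Z(S) = -2*(S + S)*(S + S) = -2*2*S*2*S = -8*S**2)
O(y) = -2/65 (O(y) = 1/((1/2)*(2 - 1)/(-1) - 8*2**2) = 1/((1/2)*(-1)*1 - 8*4) = 1/(-1/2 - 32) = 1/(-65/2) = -2/65)
-10*(-12) - O(18) = -10*(-12) - 1*(-2/65) = 120 + 2/65 = 7802/65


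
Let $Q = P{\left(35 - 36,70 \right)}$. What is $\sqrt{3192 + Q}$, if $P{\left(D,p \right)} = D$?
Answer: $\sqrt{3191} \approx 56.489$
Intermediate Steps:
$Q = -1$ ($Q = 35 - 36 = -1$)
$\sqrt{3192 + Q} = \sqrt{3192 - 1} = \sqrt{3191}$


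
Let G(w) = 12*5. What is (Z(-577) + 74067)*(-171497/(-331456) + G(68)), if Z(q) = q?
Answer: 737062700465/165728 ≈ 4.4474e+6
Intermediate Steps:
G(w) = 60
(Z(-577) + 74067)*(-171497/(-331456) + G(68)) = (-577 + 74067)*(-171497/(-331456) + 60) = 73490*(-171497*(-1/331456) + 60) = 73490*(171497/331456 + 60) = 73490*(20058857/331456) = 737062700465/165728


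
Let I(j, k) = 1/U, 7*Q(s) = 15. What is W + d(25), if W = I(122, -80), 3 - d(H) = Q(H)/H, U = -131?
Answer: 13327/4585 ≈ 2.9067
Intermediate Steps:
Q(s) = 15/7 (Q(s) = (⅐)*15 = 15/7)
I(j, k) = -1/131 (I(j, k) = 1/(-131) = -1/131)
d(H) = 3 - 15/(7*H)
W = -1/131 ≈ -0.0076336
W + d(25) = -1/131 + (3 - 15/7/25) = -1/131 + (3 - 15/7*1/25) = -1/131 + (3 - 3/35) = -1/131 + 102/35 = 13327/4585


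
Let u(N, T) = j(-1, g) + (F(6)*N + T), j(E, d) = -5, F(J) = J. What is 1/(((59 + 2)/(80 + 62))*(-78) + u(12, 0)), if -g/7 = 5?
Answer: 71/2378 ≈ 0.029857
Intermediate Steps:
g = -35 (g = -7*5 = -35)
u(N, T) = -5 + T + 6*N (u(N, T) = -5 + (6*N + T) = -5 + (T + 6*N) = -5 + T + 6*N)
1/(((59 + 2)/(80 + 62))*(-78) + u(12, 0)) = 1/(((59 + 2)/(80 + 62))*(-78) + (-5 + 0 + 6*12)) = 1/((61/142)*(-78) + (-5 + 0 + 72)) = 1/((61*(1/142))*(-78) + 67) = 1/((61/142)*(-78) + 67) = 1/(-2379/71 + 67) = 1/(2378/71) = 71/2378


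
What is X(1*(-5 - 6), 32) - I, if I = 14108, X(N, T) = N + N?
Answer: -14130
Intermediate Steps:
X(N, T) = 2*N
X(1*(-5 - 6), 32) - I = 2*(1*(-5 - 6)) - 1*14108 = 2*(1*(-11)) - 14108 = 2*(-11) - 14108 = -22 - 14108 = -14130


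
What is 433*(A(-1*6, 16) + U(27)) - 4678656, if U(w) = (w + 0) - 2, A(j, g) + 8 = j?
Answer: -4673893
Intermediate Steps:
A(j, g) = -8 + j
U(w) = -2 + w (U(w) = w - 2 = -2 + w)
433*(A(-1*6, 16) + U(27)) - 4678656 = 433*((-8 - 1*6) + (-2 + 27)) - 4678656 = 433*((-8 - 6) + 25) - 4678656 = 433*(-14 + 25) - 4678656 = 433*11 - 4678656 = 4763 - 4678656 = -4673893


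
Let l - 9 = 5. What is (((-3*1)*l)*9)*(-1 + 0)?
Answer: 378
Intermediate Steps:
l = 14 (l = 9 + 5 = 14)
(((-3*1)*l)*9)*(-1 + 0) = ((-3*1*14)*9)*(-1 + 0) = (-3*14*9)*(-1) = -42*9*(-1) = -378*(-1) = 378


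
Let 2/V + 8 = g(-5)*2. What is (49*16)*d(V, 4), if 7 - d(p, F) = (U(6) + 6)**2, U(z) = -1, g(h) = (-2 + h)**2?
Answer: -14112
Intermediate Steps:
V = 1/45 (V = 2/(-8 + (-2 - 5)**2*2) = 2/(-8 + (-7)**2*2) = 2/(-8 + 49*2) = 2/(-8 + 98) = 2/90 = 2*(1/90) = 1/45 ≈ 0.022222)
d(p, F) = -18 (d(p, F) = 7 - (-1 + 6)**2 = 7 - 1*5**2 = 7 - 1*25 = 7 - 25 = -18)
(49*16)*d(V, 4) = (49*16)*(-18) = 784*(-18) = -14112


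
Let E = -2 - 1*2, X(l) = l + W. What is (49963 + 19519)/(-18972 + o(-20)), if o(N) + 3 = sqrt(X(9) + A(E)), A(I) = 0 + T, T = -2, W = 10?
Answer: -659210475/180025304 - 34741*sqrt(17)/180025304 ≈ -3.6626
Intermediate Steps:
X(l) = 10 + l (X(l) = l + 10 = 10 + l)
E = -4 (E = -2 - 2 = -4)
A(I) = -2 (A(I) = 0 - 2 = -2)
o(N) = -3 + sqrt(17) (o(N) = -3 + sqrt((10 + 9) - 2) = -3 + sqrt(19 - 2) = -3 + sqrt(17))
(49963 + 19519)/(-18972 + o(-20)) = (49963 + 19519)/(-18972 + (-3 + sqrt(17))) = 69482/(-18975 + sqrt(17))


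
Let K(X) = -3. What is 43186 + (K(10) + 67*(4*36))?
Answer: 52831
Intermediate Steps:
43186 + (K(10) + 67*(4*36)) = 43186 + (-3 + 67*(4*36)) = 43186 + (-3 + 67*144) = 43186 + (-3 + 9648) = 43186 + 9645 = 52831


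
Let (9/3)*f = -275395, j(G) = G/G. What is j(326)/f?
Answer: -3/275395 ≈ -1.0893e-5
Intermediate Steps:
j(G) = 1
f = -275395/3 (f = (⅓)*(-275395) = -275395/3 ≈ -91798.)
j(326)/f = 1/(-275395/3) = 1*(-3/275395) = -3/275395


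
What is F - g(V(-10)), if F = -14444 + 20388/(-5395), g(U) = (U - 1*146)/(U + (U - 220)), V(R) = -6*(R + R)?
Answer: -155877509/10790 ≈ -14446.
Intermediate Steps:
V(R) = -12*R
g(U) = (-146 + U)/(-220 + 2*U) (g(U) = (U - 146)/(U + (-220 + U)) = (-146 + U)/(-220 + 2*U))
F = -77945768/5395 (F = -14444 + 20388*(-1/5395) = -14444 - 20388/5395 = -77945768/5395 ≈ -14448.)
F - g(V(-10)) = -77945768/5395 - (-146 - 12*(-10))/(2*(-110 - 12*(-10))) = -77945768/5395 - (-146 + 120)/(2*(-110 + 120)) = -77945768/5395 - (-26)/(2*10) = -77945768/5395 - 1*(-13/10) = -77945768/5395 + 13/10 = -155877509/10790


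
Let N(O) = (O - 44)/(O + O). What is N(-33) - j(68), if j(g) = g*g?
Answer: -27737/6 ≈ -4622.8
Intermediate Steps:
j(g) = g²
N(O) = (-44 + O)/(2*O) (N(O) = (-44 + O)/((2*O)) = (-44 + O)*(1/(2*O)) = (-44 + O)/(2*O))
N(-33) - j(68) = (½)*(-44 - 33)/(-33) - 1*68² = (½)*(-1/33)*(-77) - 1*4624 = 7/6 - 4624 = -27737/6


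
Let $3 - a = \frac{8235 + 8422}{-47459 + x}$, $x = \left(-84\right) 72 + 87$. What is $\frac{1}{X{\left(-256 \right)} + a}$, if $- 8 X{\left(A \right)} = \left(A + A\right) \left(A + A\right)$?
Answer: $- \frac{53420}{1750289643} \approx -3.0521 \cdot 10^{-5}$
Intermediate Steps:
$x = -5961$ ($x = -6048 + 87 = -5961$)
$a = \frac{176917}{53420}$ ($a = 3 - \frac{8235 + 8422}{-47459 - 5961} = 3 - \frac{16657}{-53420} = 3 - 16657 \left(- \frac{1}{53420}\right) = 3 - - \frac{16657}{53420} = 3 + \frac{16657}{53420} = \frac{176917}{53420} \approx 3.3118$)
$X{\left(A \right)} = - \frac{A^{2}}{2}$ ($X{\left(A \right)} = - \frac{\left(A + A\right) \left(A + A\right)}{8} = - \frac{2 A 2 A}{8} = - \frac{4 A^{2}}{8} = - \frac{A^{2}}{2}$)
$\frac{1}{X{\left(-256 \right)} + a} = \frac{1}{- \frac{\left(-256\right)^{2}}{2} + \frac{176917}{53420}} = \frac{1}{\left(- \frac{1}{2}\right) 65536 + \frac{176917}{53420}} = \frac{1}{-32768 + \frac{176917}{53420}} = \frac{1}{- \frac{1750289643}{53420}} = - \frac{53420}{1750289643}$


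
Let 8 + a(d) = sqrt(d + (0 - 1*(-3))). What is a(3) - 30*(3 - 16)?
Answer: 382 + sqrt(6) ≈ 384.45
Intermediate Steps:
a(d) = -8 + sqrt(3 + d) (a(d) = -8 + sqrt(d + (0 - 1*(-3))) = -8 + sqrt(d + (0 + 3)) = -8 + sqrt(d + 3) = -8 + sqrt(3 + d))
a(3) - 30*(3 - 16) = (-8 + sqrt(3 + 3)) - 30*(3 - 16) = (-8 + sqrt(6)) - 30*(-13) = (-8 + sqrt(6)) + 390 = 382 + sqrt(6)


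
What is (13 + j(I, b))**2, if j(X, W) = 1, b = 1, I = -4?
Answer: 196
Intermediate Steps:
(13 + j(I, b))**2 = (13 + 1)**2 = 14**2 = 196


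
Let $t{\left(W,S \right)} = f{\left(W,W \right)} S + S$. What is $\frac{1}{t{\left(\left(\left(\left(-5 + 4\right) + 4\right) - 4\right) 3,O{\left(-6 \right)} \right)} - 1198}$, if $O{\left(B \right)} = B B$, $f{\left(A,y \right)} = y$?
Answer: $- \frac{1}{1270} \approx -0.0007874$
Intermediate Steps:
$O{\left(B \right)} = B^{2}$
$t{\left(W,S \right)} = S + S W$ ($t{\left(W,S \right)} = W S + S = S W + S = S + S W$)
$\frac{1}{t{\left(\left(\left(\left(-5 + 4\right) + 4\right) - 4\right) 3,O{\left(-6 \right)} \right)} - 1198} = \frac{1}{\left(-6\right)^{2} \left(1 + \left(\left(\left(-5 + 4\right) + 4\right) - 4\right) 3\right) - 1198} = \frac{1}{36 \left(1 + \left(\left(-1 + 4\right) - 4\right) 3\right) - 1198} = \frac{1}{36 \left(1 + \left(3 - 4\right) 3\right) - 1198} = \frac{1}{36 \left(1 - 3\right) - 1198} = \frac{1}{36 \left(-2\right) - 1198} = \frac{1}{-72 - 1198} = \frac{1}{-1270} = - \frac{1}{1270}$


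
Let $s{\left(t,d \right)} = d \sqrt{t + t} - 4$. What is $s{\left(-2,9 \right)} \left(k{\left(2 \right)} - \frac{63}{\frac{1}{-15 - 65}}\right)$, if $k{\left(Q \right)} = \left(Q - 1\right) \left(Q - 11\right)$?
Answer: $-20124 + 90558 i \approx -20124.0 + 90558.0 i$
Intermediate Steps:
$k{\left(Q \right)} = \left(-1 + Q\right) \left(-11 + Q\right)$
$s{\left(t,d \right)} = -4 + d \sqrt{2} \sqrt{t}$ ($s{\left(t,d \right)} = d \sqrt{2 t} - 4 = d \sqrt{2} \sqrt{t} - 4 = -4 + d \sqrt{2} \sqrt{t}$)
$s{\left(-2,9 \right)} \left(k{\left(2 \right)} - \frac{63}{\frac{1}{-15 - 65}}\right) = \left(-4 + 9 \sqrt{2} \sqrt{-2}\right) \left(\left(11 + 2^{2} - 24\right) - \frac{63}{\frac{1}{-15 - 65}}\right) = \left(-4 + 9 \sqrt{2} i \sqrt{2}\right) \left(\left(11 + 4 - 24\right) - \frac{63}{\frac{1}{-80}}\right) = \left(-4 + 18 i\right) \left(-9 - \frac{63}{- \frac{1}{80}}\right) = \left(-4 + 18 i\right) \left(-9 - -5040\right) = \left(-4 + 18 i\right) \left(-9 + 5040\right) = \left(-4 + 18 i\right) 5031 = -20124 + 90558 i$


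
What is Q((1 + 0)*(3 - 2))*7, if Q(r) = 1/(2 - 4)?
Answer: -7/2 ≈ -3.5000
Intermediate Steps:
Q(r) = -½ (Q(r) = 1/(-2) = -½)
Q((1 + 0)*(3 - 2))*7 = -½*7 = -7/2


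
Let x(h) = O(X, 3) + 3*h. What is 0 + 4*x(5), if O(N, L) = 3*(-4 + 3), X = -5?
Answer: 48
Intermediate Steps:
O(N, L) = -3 (O(N, L) = 3*(-1) = -3)
x(h) = -3 + 3*h
0 + 4*x(5) = 0 + 4*(-3 + 3*5) = 0 + 4*(-3 + 15) = 0 + 4*12 = 0 + 48 = 48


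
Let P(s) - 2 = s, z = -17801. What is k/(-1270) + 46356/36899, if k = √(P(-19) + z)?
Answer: 46356/36899 - I*√17818/1270 ≈ 1.2563 - 0.10511*I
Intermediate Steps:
P(s) = 2 + s
k = I*√17818 (k = √((2 - 19) - 17801) = √(-17 - 17801) = √(-17818) = I*√17818 ≈ 133.48*I)
k/(-1270) + 46356/36899 = (I*√17818)/(-1270) + 46356/36899 = (I*√17818)*(-1/1270) + 46356*(1/36899) = -I*√17818/1270 + 46356/36899 = 46356/36899 - I*√17818/1270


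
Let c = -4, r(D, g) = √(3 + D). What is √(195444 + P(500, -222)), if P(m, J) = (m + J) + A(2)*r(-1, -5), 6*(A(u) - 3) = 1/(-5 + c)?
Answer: √(63413928 + 966*√2)/18 ≈ 442.41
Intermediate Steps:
A(u) = 161/54 (A(u) = 3 + 1/(6*(-5 - 4)) = 3 + (⅙)/(-9) = 3 + (⅙)*(-⅑) = 3 - 1/54 = 161/54)
P(m, J) = J + m + 161*√2/54 (P(m, J) = (m + J) + 161*√(3 - 1)/54 = (J + m) + 161*√2/54 = J + m + 161*√2/54)
√(195444 + P(500, -222)) = √(195444 + (-222 + 500 + 161*√2/54)) = √(195444 + (278 + 161*√2/54)) = √(195722 + 161*√2/54)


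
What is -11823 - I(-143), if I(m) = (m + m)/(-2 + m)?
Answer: -1714621/145 ≈ -11825.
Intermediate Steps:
I(m) = 2*m/(-2 + m) (I(m) = (2*m)/(-2 + m) = 2*m/(-2 + m))
-11823 - I(-143) = -11823 - 2*(-143)/(-2 - 143) = -11823 - 2*(-143)/(-145) = -11823 - 2*(-143)*(-1)/145 = -11823 - 1*286/145 = -11823 - 286/145 = -1714621/145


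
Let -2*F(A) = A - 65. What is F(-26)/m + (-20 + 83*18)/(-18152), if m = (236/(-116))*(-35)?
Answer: 1493411/2677420 ≈ 0.55778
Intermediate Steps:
m = 2065/29 (m = (236*(-1/116))*(-35) = -59/29*(-35) = 2065/29 ≈ 71.207)
F(A) = 65/2 - A/2 (F(A) = -(A - 65)/2 = -(-65 + A)/2 = 65/2 - A/2)
F(-26)/m + (-20 + 83*18)/(-18152) = (65/2 - ½*(-26))/(2065/29) + (-20 + 83*18)/(-18152) = (65/2 + 13)*(29/2065) + (-20 + 1494)*(-1/18152) = (91/2)*(29/2065) + 1474*(-1/18152) = 377/590 - 737/9076 = 1493411/2677420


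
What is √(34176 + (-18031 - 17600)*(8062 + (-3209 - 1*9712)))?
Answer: √173165205 ≈ 13159.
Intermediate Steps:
√(34176 + (-18031 - 17600)*(8062 + (-3209 - 1*9712))) = √(34176 - 35631*(8062 + (-3209 - 9712))) = √(34176 - 35631*(8062 - 12921)) = √(34176 - 35631*(-4859)) = √(34176 + 173131029) = √173165205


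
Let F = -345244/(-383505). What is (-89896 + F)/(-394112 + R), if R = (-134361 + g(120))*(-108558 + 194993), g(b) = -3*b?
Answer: 34475220236/4465917161993235 ≈ 7.7196e-6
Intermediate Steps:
F = 345244/383505 (F = -345244*(-1/383505) = 345244/383505 ≈ 0.90023)
R = -11644609635 (R = (-134361 - 3*120)*(-108558 + 194993) = (-134361 - 360)*86435 = -134721*86435 = -11644609635)
(-89896 + F)/(-394112 + R) = (-89896 + 345244/383505)/(-394112 - 11644609635) = -34475220236/383505/(-11645003747) = -34475220236/383505*(-1/11645003747) = 34475220236/4465917161993235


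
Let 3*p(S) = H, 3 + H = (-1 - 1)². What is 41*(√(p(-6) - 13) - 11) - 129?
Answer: -580 + 41*I*√114/3 ≈ -580.0 + 145.92*I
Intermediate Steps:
H = 1 (H = -3 + (-1 - 1)² = -3 + (-2)² = -3 + 4 = 1)
p(S) = ⅓ (p(S) = (⅓)*1 = ⅓)
41*(√(p(-6) - 13) - 11) - 129 = 41*(√(⅓ - 13) - 11) - 129 = 41*(√(-38/3) - 11) - 129 = 41*(I*√114/3 - 11) - 129 = 41*(-11 + I*√114/3) - 129 = (-451 + 41*I*√114/3) - 129 = -580 + 41*I*√114/3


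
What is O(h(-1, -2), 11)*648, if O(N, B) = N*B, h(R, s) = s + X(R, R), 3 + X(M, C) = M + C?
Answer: -49896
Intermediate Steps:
X(M, C) = -3 + C + M (X(M, C) = -3 + (M + C) = -3 + (C + M) = -3 + C + M)
h(R, s) = -3 + s + 2*R (h(R, s) = s + (-3 + R + R) = s + (-3 + 2*R) = -3 + s + 2*R)
O(N, B) = B*N
O(h(-1, -2), 11)*648 = (11*(-3 - 2 + 2*(-1)))*648 = (11*(-3 - 2 - 2))*648 = (11*(-7))*648 = -77*648 = -49896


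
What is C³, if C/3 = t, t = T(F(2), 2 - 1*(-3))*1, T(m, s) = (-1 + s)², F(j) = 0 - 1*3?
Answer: 110592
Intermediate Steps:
F(j) = -3 (F(j) = 0 - 3 = -3)
t = 16 (t = (-1 + (2 - 1*(-3)))²*1 = (-1 + (2 + 3))²*1 = (-1 + 5)²*1 = 4²*1 = 16*1 = 16)
C = 48 (C = 3*16 = 48)
C³ = 48³ = 110592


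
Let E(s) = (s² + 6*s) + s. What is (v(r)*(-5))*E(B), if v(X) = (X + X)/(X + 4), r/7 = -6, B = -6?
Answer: 1260/19 ≈ 66.316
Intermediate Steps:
r = -42 (r = 7*(-6) = -42)
E(s) = s² + 7*s
v(X) = 2*X/(4 + X) (v(X) = (2*X)/(4 + X) = 2*X/(4 + X))
(v(r)*(-5))*E(B) = ((2*(-42)/(4 - 42))*(-5))*(-6*(7 - 6)) = ((2*(-42)/(-38))*(-5))*(-6*1) = ((2*(-42)*(-1/38))*(-5))*(-6) = ((42/19)*(-5))*(-6) = -210/19*(-6) = 1260/19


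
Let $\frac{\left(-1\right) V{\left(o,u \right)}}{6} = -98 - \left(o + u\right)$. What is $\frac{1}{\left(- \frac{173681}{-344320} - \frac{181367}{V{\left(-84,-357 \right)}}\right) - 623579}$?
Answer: $- \frac{354305280}{220905929336651} \approx -1.6039 \cdot 10^{-6}$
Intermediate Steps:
$V{\left(o,u \right)} = 588 + 6 o + 6 u$ ($V{\left(o,u \right)} = - 6 \left(-98 - \left(o + u\right)\right) = - 6 \left(-98 - o - u\right) = 588 + 6 o + 6 u$)
$\frac{1}{\left(- \frac{173681}{-344320} - \frac{181367}{V{\left(-84,-357 \right)}}\right) - 623579} = \frac{1}{\left(- \frac{173681}{-344320} - \frac{181367}{588 + 6 \left(-84\right) + 6 \left(-357\right)}\right) - 623579} = \frac{1}{\left(\left(-173681\right) \left(- \frac{1}{344320}\right) - \frac{181367}{588 - 504 - 2142}\right) - 623579} = \frac{1}{\left(\frac{173681}{344320} - \frac{181367}{-2058}\right) - 623579} = \frac{1}{\left(\frac{173681}{344320} - - \frac{181367}{2058}\right) - 623579} = \frac{1}{\left(\frac{173681}{344320} + \frac{181367}{2058}\right) - 623579} = \frac{1}{\frac{31402860469}{354305280} - 623579} = \frac{1}{- \frac{220905929336651}{354305280}} = - \frac{354305280}{220905929336651}$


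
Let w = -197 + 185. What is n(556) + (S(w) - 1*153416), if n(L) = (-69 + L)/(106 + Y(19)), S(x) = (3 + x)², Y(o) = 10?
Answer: -17786373/116 ≈ -1.5333e+5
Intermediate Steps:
w = -12
n(L) = -69/116 + L/116 (n(L) = (-69 + L)/(106 + 10) = (-69 + L)/116 = (-69 + L)*(1/116) = -69/116 + L/116)
n(556) + (S(w) - 1*153416) = (-69/116 + (1/116)*556) + ((3 - 12)² - 1*153416) = (-69/116 + 139/29) + ((-9)² - 153416) = 487/116 + (81 - 153416) = 487/116 - 153335 = -17786373/116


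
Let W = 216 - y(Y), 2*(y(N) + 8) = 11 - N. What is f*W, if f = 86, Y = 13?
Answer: 19350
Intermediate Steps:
y(N) = -5/2 - N/2 (y(N) = -8 + (11 - N)/2 = -8 + (11/2 - N/2) = -5/2 - N/2)
W = 225 (W = 216 - (-5/2 - 1/2*13) = 216 - (-5/2 - 13/2) = 216 - 1*(-9) = 216 + 9 = 225)
f*W = 86*225 = 19350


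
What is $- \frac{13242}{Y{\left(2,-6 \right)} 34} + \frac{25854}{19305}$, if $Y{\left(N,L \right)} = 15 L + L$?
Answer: $\frac{18890237}{3500640} \approx 5.3962$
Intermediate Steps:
$Y{\left(N,L \right)} = 16 L$
$- \frac{13242}{Y{\left(2,-6 \right)} 34} + \frac{25854}{19305} = - \frac{13242}{16 \left(-6\right) 34} + \frac{25854}{19305} = - \frac{13242}{\left(-96\right) 34} + 25854 \cdot \frac{1}{19305} = - \frac{13242}{-3264} + \frac{8618}{6435} = \left(-13242\right) \left(- \frac{1}{3264}\right) + \frac{8618}{6435} = \frac{2207}{544} + \frac{8618}{6435} = \frac{18890237}{3500640}$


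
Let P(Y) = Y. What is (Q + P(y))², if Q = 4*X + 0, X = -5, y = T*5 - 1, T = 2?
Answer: 121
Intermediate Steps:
y = 9 (y = 2*5 - 1 = 10 - 1 = 9)
Q = -20 (Q = 4*(-5) + 0 = -20 + 0 = -20)
(Q + P(y))² = (-20 + 9)² = (-11)² = 121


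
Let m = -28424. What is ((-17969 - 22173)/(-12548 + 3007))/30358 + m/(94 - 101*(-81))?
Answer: -4116278288211/1198408992725 ≈ -3.4348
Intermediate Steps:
((-17969 - 22173)/(-12548 + 3007))/30358 + m/(94 - 101*(-81)) = ((-17969 - 22173)/(-12548 + 3007))/30358 - 28424/(94 - 101*(-81)) = -40142/(-9541)*(1/30358) - 28424/(94 + 8181) = -40142*(-1/9541)*(1/30358) - 28424/8275 = (40142/9541)*(1/30358) - 28424*1/8275 = 20071/144822839 - 28424/8275 = -4116278288211/1198408992725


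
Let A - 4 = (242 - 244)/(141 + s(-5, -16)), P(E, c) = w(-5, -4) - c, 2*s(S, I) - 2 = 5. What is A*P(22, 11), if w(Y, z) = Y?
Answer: -18432/289 ≈ -63.779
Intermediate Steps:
s(S, I) = 7/2 (s(S, I) = 1 + (½)*5 = 1 + 5/2 = 7/2)
P(E, c) = -5 - c
A = 1152/289 (A = 4 + (242 - 244)/(141 + 7/2) = 4 - 2/289/2 = 4 - 2*2/289 = 4 - 4/289 = 1152/289 ≈ 3.9862)
A*P(22, 11) = 1152*(-5 - 1*11)/289 = 1152*(-5 - 11)/289 = (1152/289)*(-16) = -18432/289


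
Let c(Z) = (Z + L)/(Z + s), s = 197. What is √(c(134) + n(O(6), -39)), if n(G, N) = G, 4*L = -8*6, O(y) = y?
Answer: 2*√174437/331 ≈ 2.5236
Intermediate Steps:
L = -12 (L = (-8*6)/4 = (¼)*(-48) = -12)
c(Z) = (-12 + Z)/(197 + Z) (c(Z) = (Z - 12)/(Z + 197) = (-12 + Z)/(197 + Z))
√(c(134) + n(O(6), -39)) = √((-12 + 134)/(197 + 134) + 6) = √(122/331 + 6) = √(2108/331) = 2*√174437/331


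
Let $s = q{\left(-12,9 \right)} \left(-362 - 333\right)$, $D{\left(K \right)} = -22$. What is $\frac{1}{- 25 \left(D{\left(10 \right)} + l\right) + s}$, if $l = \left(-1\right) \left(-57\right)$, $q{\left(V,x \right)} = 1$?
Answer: $- \frac{1}{1570} \approx -0.00063694$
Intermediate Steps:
$s = -695$ ($s = 1 \left(-362 - 333\right) = 1 \left(-695\right) = -695$)
$l = 57$
$\frac{1}{- 25 \left(D{\left(10 \right)} + l\right) + s} = \frac{1}{- 25 \left(-22 + 57\right) - 695} = \frac{1}{\left(-25\right) 35 - 695} = \frac{1}{-875 - 695} = \frac{1}{-1570} = - \frac{1}{1570}$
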